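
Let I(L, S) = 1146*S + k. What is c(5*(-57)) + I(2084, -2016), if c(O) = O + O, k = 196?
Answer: -2310710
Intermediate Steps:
c(O) = 2*O
I(L, S) = 196 + 1146*S (I(L, S) = 1146*S + 196 = 196 + 1146*S)
c(5*(-57)) + I(2084, -2016) = 2*(5*(-57)) + (196 + 1146*(-2016)) = 2*(-285) + (196 - 2310336) = -570 - 2310140 = -2310710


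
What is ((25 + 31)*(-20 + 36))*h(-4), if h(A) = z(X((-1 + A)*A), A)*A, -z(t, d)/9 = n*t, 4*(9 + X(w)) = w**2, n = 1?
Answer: 2935296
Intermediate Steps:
X(w) = -9 + w**2/4
z(t, d) = -9*t
h(A) = A*(81 - 9*A**2*(-1 + A)**2/4) (h(A) = (-9*(-9 + ((-1 + A)*A)**2/4))*A = (-9*(-9 + (A*(-1 + A))**2/4))*A = (-9*(-9 + (A**2*(-1 + A)**2)/4))*A = (-9*(-9 + A**2*(-1 + A)**2/4))*A = (81 - 9*A**2*(-1 + A)**2/4)*A = A*(81 - 9*A**2*(-1 + A)**2/4))
((25 + 31)*(-20 + 36))*h(-4) = ((25 + 31)*(-20 + 36))*(81*(-4) - 9/4*(-4)**3*(-1 - 4)**2) = (56*16)*(-324 - 9/4*(-64)*(-5)**2) = 896*(-324 - 9/4*(-64)*25) = 896*(-324 + 3600) = 896*3276 = 2935296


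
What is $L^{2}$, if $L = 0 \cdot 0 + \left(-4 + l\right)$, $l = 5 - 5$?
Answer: $16$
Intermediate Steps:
$l = 0$
$L = -4$ ($L = 0 \cdot 0 + \left(-4 + 0\right) = 0 - 4 = -4$)
$L^{2} = \left(-4\right)^{2} = 16$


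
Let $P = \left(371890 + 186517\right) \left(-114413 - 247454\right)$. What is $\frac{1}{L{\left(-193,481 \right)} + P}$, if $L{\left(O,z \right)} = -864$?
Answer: $- \frac{1}{202069066733} \approx -4.9488 \cdot 10^{-12}$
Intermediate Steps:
$P = -202069065869$ ($P = 558407 \left(-361867\right) = -202069065869$)
$\frac{1}{L{\left(-193,481 \right)} + P} = \frac{1}{-864 - 202069065869} = \frac{1}{-202069066733} = - \frac{1}{202069066733}$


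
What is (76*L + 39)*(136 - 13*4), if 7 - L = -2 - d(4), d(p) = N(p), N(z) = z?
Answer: 86268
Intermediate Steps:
d(p) = p
L = 13 (L = 7 - (-2 - 1*4) = 7 - (-2 - 4) = 7 - 1*(-6) = 7 + 6 = 13)
(76*L + 39)*(136 - 13*4) = (76*13 + 39)*(136 - 13*4) = (988 + 39)*(136 - 52) = 1027*84 = 86268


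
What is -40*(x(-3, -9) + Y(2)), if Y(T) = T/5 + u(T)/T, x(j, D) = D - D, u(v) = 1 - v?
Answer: 4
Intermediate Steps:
x(j, D) = 0
Y(T) = T/5 + (1 - T)/T
-40*(x(-3, -9) + Y(2)) = -40*(0 + (-1 + 1/2 + (⅕)*2)) = -40*(0 + (-1 + ½ + ⅖)) = -40*(0 - ⅒) = -40*(-⅒) = 4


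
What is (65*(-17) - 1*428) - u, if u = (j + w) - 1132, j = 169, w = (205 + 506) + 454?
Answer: -1735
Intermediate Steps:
w = 1165 (w = 711 + 454 = 1165)
u = 202 (u = (169 + 1165) - 1132 = 1334 - 1132 = 202)
(65*(-17) - 1*428) - u = (65*(-17) - 1*428) - 1*202 = (-1105 - 428) - 202 = -1533 - 202 = -1735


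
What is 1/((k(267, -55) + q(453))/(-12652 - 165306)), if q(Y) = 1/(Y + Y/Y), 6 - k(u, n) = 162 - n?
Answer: 80792932/95793 ≈ 843.41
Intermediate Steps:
k(u, n) = -156 + n (k(u, n) = 6 - (162 - n) = 6 + (-162 + n) = -156 + n)
q(Y) = 1/(1 + Y) (q(Y) = 1/(Y + 1) = 1/(1 + Y))
1/((k(267, -55) + q(453))/(-12652 - 165306)) = 1/(((-156 - 55) + 1/(1 + 453))/(-12652 - 165306)) = 1/((-211 + 1/454)/(-177958)) = 1/((-211 + 1/454)*(-1/177958)) = 1/(-95793/454*(-1/177958)) = 1/(95793/80792932) = 80792932/95793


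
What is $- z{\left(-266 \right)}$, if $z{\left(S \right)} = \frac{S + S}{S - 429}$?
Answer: $- \frac{532}{695} \approx -0.76547$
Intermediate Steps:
$z{\left(S \right)} = \frac{2 S}{-429 + S}$
$- z{\left(-266 \right)} = - \frac{2 \left(-266\right)}{-429 - 266} = - \frac{2 \left(-266\right)}{-695} = - \frac{2 \left(-266\right) \left(-1\right)}{695} = \left(-1\right) \frac{532}{695} = - \frac{532}{695}$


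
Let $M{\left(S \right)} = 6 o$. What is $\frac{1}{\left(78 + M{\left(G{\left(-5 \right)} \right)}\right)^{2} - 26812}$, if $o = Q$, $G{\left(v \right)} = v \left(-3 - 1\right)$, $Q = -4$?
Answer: $- \frac{1}{23896} \approx -4.1848 \cdot 10^{-5}$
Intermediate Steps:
$G{\left(v \right)} = - 4 v$ ($G{\left(v \right)} = v \left(-4\right) = - 4 v$)
$o = -4$
$M{\left(S \right)} = -24$ ($M{\left(S \right)} = 6 \left(-4\right) = -24$)
$\frac{1}{\left(78 + M{\left(G{\left(-5 \right)} \right)}\right)^{2} - 26812} = \frac{1}{\left(78 - 24\right)^{2} - 26812} = \frac{1}{54^{2} - 26812} = \frac{1}{2916 - 26812} = \frac{1}{-23896} = - \frac{1}{23896}$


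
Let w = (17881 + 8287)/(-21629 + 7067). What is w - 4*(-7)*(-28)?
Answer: -5721388/7281 ≈ -785.80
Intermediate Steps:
w = -13084/7281 (w = 26168/(-14562) = 26168*(-1/14562) = -13084/7281 ≈ -1.7970)
w - 4*(-7)*(-28) = -13084/7281 - 4*(-7)*(-28) = -13084/7281 - (-28)*(-28) = -13084/7281 - 1*784 = -13084/7281 - 784 = -5721388/7281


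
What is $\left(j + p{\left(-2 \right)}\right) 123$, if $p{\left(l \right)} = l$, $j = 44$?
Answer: $5166$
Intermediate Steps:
$\left(j + p{\left(-2 \right)}\right) 123 = \left(44 - 2\right) 123 = 42 \cdot 123 = 5166$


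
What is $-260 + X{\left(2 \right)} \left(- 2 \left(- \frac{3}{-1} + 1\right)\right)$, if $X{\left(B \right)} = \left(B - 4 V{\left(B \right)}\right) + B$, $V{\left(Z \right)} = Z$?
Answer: $-228$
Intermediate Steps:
$X{\left(B \right)} = - 2 B$ ($X{\left(B \right)} = \left(B - 4 B\right) + B = - 3 B + B = - 2 B$)
$-260 + X{\left(2 \right)} \left(- 2 \left(- \frac{3}{-1} + 1\right)\right) = -260 + \left(-2\right) 2 \left(- 2 \left(- \frac{3}{-1} + 1\right)\right) = -260 - 4 \left(- 2 \left(\left(-3\right) \left(-1\right) + 1\right)\right) = -260 - 4 \left(- 2 \left(3 + 1\right)\right) = -260 - 4 \left(\left(-2\right) 4\right) = -260 - -32 = -260 + 32 = -228$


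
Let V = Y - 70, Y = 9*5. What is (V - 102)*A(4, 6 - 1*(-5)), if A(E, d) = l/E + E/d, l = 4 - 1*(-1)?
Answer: -9017/44 ≈ -204.93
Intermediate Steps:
l = 5 (l = 4 + 1 = 5)
Y = 45
A(E, d) = 5/E + E/d
V = -25 (V = 45 - 70 = -25)
(V - 102)*A(4, 6 - 1*(-5)) = (-25 - 102)*(5/4 + 4/(6 - 1*(-5))) = -127*(5*(¼) + 4/(6 + 5)) = -127*(5/4 + 4/11) = -127*71/44 = -9017/44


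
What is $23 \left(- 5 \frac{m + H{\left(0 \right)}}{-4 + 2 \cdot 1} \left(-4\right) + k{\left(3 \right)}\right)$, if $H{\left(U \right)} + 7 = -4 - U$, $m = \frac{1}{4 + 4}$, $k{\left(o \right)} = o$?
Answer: $\frac{10281}{4} \approx 2570.3$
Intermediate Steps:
$m = \frac{1}{8} \approx 0.125$
$H{\left(U \right)} = -11 - U$ ($H{\left(U \right)} = -7 - \left(4 + U\right) = -11 - U$)
$23 \left(- 5 \frac{m + H{\left(0 \right)}}{-4 + 2 \cdot 1} \left(-4\right) + k{\left(3 \right)}\right) = 23 \left(- 5 \frac{\frac{1}{8} - 11}{-4 + 2 \cdot 1} \left(-4\right) + 3\right) = 23 \left(- 5 \frac{\frac{1}{8} + \left(-11 + 0\right)}{-4 + 2} \left(-4\right) + 3\right) = 23 \left(- 5 \frac{\frac{1}{8} - 11}{-2} \left(-4\right) + 3\right) = 23 \left(- 5 \left(\left(- \frac{87}{8}\right) \left(- \frac{1}{2}\right)\right) \left(-4\right) + 3\right) = 23 \left(\left(-5\right) \frac{87}{16} \left(-4\right) + 3\right) = 23 \left(\left(- \frac{435}{16}\right) \left(-4\right) + 3\right) = 23 \left(\frac{435}{4} + 3\right) = 23 \cdot \frac{447}{4} = \frac{10281}{4}$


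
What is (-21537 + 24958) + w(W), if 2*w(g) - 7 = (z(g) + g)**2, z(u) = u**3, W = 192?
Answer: 50099216493249/2 ≈ 2.5050e+13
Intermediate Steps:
w(g) = 7/2 + (g + g**3)**2/2 (w(g) = 7/2 + (g**3 + g)**2/2 = 7/2 + (g + g**3)**2/2)
(-21537 + 24958) + w(W) = (-21537 + 24958) + (7/2 + (1/2)*192**2*(1 + 192**2)**2) = 3421 + (7/2 + (1/2)*36864*(1 + 36864)**2) = 3421 + (7/2 + (1/2)*36864*36865**2) = 3421 + (7/2 + (1/2)*36864*1359028225) = 3421 + (7/2 + 25049608243200) = 3421 + 50099216486407/2 = 50099216493249/2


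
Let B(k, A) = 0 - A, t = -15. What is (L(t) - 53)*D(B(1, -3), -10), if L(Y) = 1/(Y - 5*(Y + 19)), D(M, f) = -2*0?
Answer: 0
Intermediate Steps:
B(k, A) = -A
D(M, f) = 0
L(Y) = 1/(-95 - 4*Y) (L(Y) = 1/(Y - 5*(19 + Y)) = 1/(Y + (-95 - 5*Y)) = 1/(-95 - 4*Y))
(L(t) - 53)*D(B(1, -3), -10) = (-1/(95 + 4*(-15)) - 53)*0 = (-1/(95 - 60) - 53)*0 = (-1/35 - 53)*0 = -1856/35*0 = 0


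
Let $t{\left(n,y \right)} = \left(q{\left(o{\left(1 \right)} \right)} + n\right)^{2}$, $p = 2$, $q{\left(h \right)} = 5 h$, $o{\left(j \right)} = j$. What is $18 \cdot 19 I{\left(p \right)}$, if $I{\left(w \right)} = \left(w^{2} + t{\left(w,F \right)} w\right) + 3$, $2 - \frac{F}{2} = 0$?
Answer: $35910$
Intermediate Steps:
$F = 4$ ($F = 4 - 0 = 4 + 0 = 4$)
$t{\left(n,y \right)} = \left(5 + n\right)^{2}$ ($t{\left(n,y \right)} = \left(5 \cdot 1 + n\right)^{2} = \left(5 + n\right)^{2}$)
$I{\left(w \right)} = 3 + w^{2} + w \left(5 + w\right)^{2}$ ($I{\left(w \right)} = \left(w^{2} + \left(5 + w\right)^{2} w\right) + 3 = \left(w^{2} + w \left(5 + w\right)^{2}\right) + 3 = 3 + w^{2} + w \left(5 + w\right)^{2}$)
$18 \cdot 19 I{\left(p \right)} = 18 \cdot 19 \left(3 + 2^{2} + 2 \left(5 + 2\right)^{2}\right) = 342 \left(3 + 4 + 2 \cdot 7^{2}\right) = 342 \left(3 + 4 + 2 \cdot 49\right) = 342 \left(3 + 4 + 98\right) = 342 \cdot 105 = 35910$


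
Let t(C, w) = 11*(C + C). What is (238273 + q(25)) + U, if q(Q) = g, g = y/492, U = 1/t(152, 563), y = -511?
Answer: 98004117103/411312 ≈ 2.3827e+5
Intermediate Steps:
t(C, w) = 22*C (t(C, w) = 11*(2*C) = 22*C)
U = 1/3344 (U = 1/(22*152) = 1/3344 ≈ 0.00029904)
g = -511/492 ≈ -1.0386
q(Q) = -511/492
(238273 + q(25)) + U = (238273 - 511/492) + 1/3344 = 117229805/492 + 1/3344 = 98004117103/411312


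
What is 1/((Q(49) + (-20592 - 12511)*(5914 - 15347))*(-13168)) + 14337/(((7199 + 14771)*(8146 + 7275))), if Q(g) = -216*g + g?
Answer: 4210683524266861/99503168967700476160 ≈ 4.2317e-5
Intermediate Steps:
Q(g) = -215*g
1/((Q(49) + (-20592 - 12511)*(5914 - 15347))*(-13168)) + 14337/(((7199 + 14771)*(8146 + 7275))) = 1/(-215*49 + (-20592 - 12511)*(5914 - 15347)*(-13168)) + 14337/(((7199 + 14771)*(8146 + 7275))) = -1/13168/(-10535 - 33103*(-9433)) + 14337/((21970*15421)) = -1/13168/(-10535 + 312260599) + 14337/338799370 = -1/13168/312250064 + 14337*(1/338799370) = (1/312250064)*(-1/13168) + 14337/338799370 = -1/4111708842752 + 14337/338799370 = 4210683524266861/99503168967700476160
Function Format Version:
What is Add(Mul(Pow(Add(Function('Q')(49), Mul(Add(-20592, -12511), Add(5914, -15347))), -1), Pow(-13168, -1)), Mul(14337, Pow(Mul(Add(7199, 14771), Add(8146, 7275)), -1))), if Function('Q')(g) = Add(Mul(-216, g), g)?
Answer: Rational(4210683524266861, 99503168967700476160) ≈ 4.2317e-5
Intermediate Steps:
Function('Q')(g) = Mul(-215, g)
Add(Mul(Pow(Add(Function('Q')(49), Mul(Add(-20592, -12511), Add(5914, -15347))), -1), Pow(-13168, -1)), Mul(14337, Pow(Mul(Add(7199, 14771), Add(8146, 7275)), -1))) = Add(Mul(Pow(Add(Mul(-215, 49), Mul(Add(-20592, -12511), Add(5914, -15347))), -1), Pow(-13168, -1)), Mul(14337, Pow(Mul(Add(7199, 14771), Add(8146, 7275)), -1))) = Add(Mul(Pow(Add(-10535, Mul(-33103, -9433)), -1), Rational(-1, 13168)), Mul(14337, Pow(Mul(21970, 15421), -1))) = Add(Mul(Pow(Add(-10535, 312260599), -1), Rational(-1, 13168)), Mul(14337, Pow(338799370, -1))) = Add(Mul(Pow(312250064, -1), Rational(-1, 13168)), Mul(14337, Rational(1, 338799370))) = Add(Mul(Rational(1, 312250064), Rational(-1, 13168)), Rational(14337, 338799370)) = Add(Rational(-1, 4111708842752), Rational(14337, 338799370)) = Rational(4210683524266861, 99503168967700476160)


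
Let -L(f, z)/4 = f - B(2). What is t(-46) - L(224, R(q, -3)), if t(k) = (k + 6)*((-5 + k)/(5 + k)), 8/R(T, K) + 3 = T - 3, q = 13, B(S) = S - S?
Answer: 34696/41 ≈ 846.24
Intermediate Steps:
B(S) = 0
R(T, K) = 8/(-6 + T) (R(T, K) = 8/(-3 + (T - 3)) = 8/(-3 + (-3 + T)) = 8/(-6 + T))
t(k) = (-5 + k)*(6 + k)/(5 + k) (t(k) = (6 + k)*((-5 + k)/(5 + k)) = (-5 + k)*(6 + k)/(5 + k))
L(f, z) = -4*f (L(f, z) = -4*(f - 1*0) = -4*(f + 0) = -4*f)
t(-46) - L(224, R(q, -3)) = (-30 - 46 + (-46)**2)/(5 - 46) - (-4)*224 = (-30 - 46 + 2116)/(-41) - 1*(-896) = -1/41*2040 + 896 = -2040/41 + 896 = 34696/41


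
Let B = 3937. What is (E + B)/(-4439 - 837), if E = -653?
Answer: -821/1319 ≈ -0.62244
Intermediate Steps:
(E + B)/(-4439 - 837) = (-653 + 3937)/(-4439 - 837) = 3284/(-5276) = 3284*(-1/5276) = -821/1319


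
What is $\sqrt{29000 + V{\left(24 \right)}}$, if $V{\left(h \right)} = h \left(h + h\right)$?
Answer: $2 \sqrt{7538} \approx 173.64$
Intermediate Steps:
$V{\left(h \right)} = 2 h^{2}$ ($V{\left(h \right)} = h 2 h = 2 h^{2}$)
$\sqrt{29000 + V{\left(24 \right)}} = \sqrt{29000 + 2 \cdot 24^{2}} = \sqrt{29000 + 2 \cdot 576} = \sqrt{29000 + 1152} = \sqrt{30152} = 2 \sqrt{7538}$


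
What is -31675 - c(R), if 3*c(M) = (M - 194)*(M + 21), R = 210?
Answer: -32907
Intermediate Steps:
c(M) = (-194 + M)*(21 + M)/3 (c(M) = ((M - 194)*(M + 21))/3 = ((-194 + M)*(21 + M))/3 = (-194 + M)*(21 + M)/3)
-31675 - c(R) = -31675 - (-1358 - 173/3*210 + (⅓)*210²) = -31675 - (-1358 - 12110 + (⅓)*44100) = -31675 - (-1358 - 12110 + 14700) = -31675 - 1*1232 = -31675 - 1232 = -32907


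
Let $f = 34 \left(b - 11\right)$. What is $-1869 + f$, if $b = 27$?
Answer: $-1325$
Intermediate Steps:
$f = 544$ ($f = 34 \left(27 - 11\right) = 34 \cdot 16 = 544$)
$-1869 + f = -1869 + 544 = -1325$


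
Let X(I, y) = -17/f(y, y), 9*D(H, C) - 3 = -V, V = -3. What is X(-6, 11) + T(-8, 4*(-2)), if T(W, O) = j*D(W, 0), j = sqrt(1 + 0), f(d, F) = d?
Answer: -29/33 ≈ -0.87879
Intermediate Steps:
D(H, C) = 2/3 (D(H, C) = 1/3 + (-1*(-3))/9 = 1/3 + (1/9)*3 = 1/3 + 1/3 = 2/3)
j = 1 (j = sqrt(1) = 1)
T(W, O) = 2/3 (T(W, O) = 1*(2/3) = 2/3)
X(I, y) = -17/y
X(-6, 11) + T(-8, 4*(-2)) = -17/11 + 2/3 = -29/33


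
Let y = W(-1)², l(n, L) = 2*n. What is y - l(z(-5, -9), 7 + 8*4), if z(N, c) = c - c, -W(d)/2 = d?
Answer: 4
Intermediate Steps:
W(d) = -2*d
z(N, c) = 0
y = 4 (y = (-2*(-1))² = 2² = 4)
y - l(z(-5, -9), 7 + 8*4) = 4 - 2*0 = 4 - 1*0 = 4 + 0 = 4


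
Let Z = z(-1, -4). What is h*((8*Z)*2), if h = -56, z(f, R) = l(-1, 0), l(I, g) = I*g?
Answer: 0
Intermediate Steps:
z(f, R) = 0 (z(f, R) = -1*0 = 0)
Z = 0
h*((8*Z)*2) = -56*8*0*2 = -0*2 = -56*0 = 0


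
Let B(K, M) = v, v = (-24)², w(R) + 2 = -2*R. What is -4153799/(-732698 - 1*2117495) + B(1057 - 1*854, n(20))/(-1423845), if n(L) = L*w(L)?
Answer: 656969358443/450914783565 ≈ 1.4570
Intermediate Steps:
w(R) = -2 - 2*R
n(L) = L*(-2 - 2*L)
v = 576
B(K, M) = 576
-4153799/(-732698 - 1*2117495) + B(1057 - 1*854, n(20))/(-1423845) = -4153799/(-732698 - 1*2117495) + 576/(-1423845) = -4153799/(-732698 - 2117495) + 576*(-1/1423845) = -4153799/(-2850193) - 64/158205 = -4153799*(-1/2850193) - 64/158205 = 4153799/2850193 - 64/158205 = 656969358443/450914783565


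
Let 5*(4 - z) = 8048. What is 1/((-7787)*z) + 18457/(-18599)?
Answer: -1153821469457/1162698555564 ≈ -0.99236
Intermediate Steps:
z = -8028/5 (z = 4 - ⅕*8048 = 4 - 8048/5 = -8028/5 ≈ -1605.6)
1/((-7787)*z) + 18457/(-18599) = 1/((-7787)*(-8028/5)) + 18457/(-18599) = -1/7787*(-5/8028) + 18457*(-1/18599) = 5/62514036 - 18457/18599 = -1153821469457/1162698555564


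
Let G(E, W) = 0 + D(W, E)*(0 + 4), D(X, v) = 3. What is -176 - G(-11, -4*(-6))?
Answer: -188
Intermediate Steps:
G(E, W) = 12 (G(E, W) = 0 + 3*(0 + 4) = 0 + 3*4 = 0 + 12 = 12)
-176 - G(-11, -4*(-6)) = -176 - 1*12 = -176 - 12 = -188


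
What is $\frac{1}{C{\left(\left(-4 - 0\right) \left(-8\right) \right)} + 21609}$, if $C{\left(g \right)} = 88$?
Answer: $\frac{1}{21697} \approx 4.6089 \cdot 10^{-5}$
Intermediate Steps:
$\frac{1}{C{\left(\left(-4 - 0\right) \left(-8\right) \right)} + 21609} = \frac{1}{88 + 21609} = \frac{1}{21697}$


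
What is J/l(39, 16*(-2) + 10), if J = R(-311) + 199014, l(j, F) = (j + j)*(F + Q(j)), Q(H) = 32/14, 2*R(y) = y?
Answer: -2784019/21528 ≈ -129.32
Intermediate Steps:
R(y) = y/2
Q(H) = 16/7 (Q(H) = 32*(1/14) = 16/7)
l(j, F) = 2*j*(16/7 + F) (l(j, F) = (j + j)*(F + 16/7) = (2*j)*(16/7 + F) = 2*j*(16/7 + F))
J = 397717/2 (J = (½)*(-311) + 199014 = -311/2 + 199014 = 397717/2 ≈ 1.9886e+5)
J/l(39, 16*(-2) + 10) = 397717/(2*(((2/7)*39*(16 + 7*(16*(-2) + 10))))) = 397717/(2*(((2/7)*39*(16 + 7*(-32 + 10))))) = 397717/(2*(((2/7)*39*(16 + 7*(-22))))) = 397717/(2*(((2/7)*39*(16 - 154)))) = 397717/(2*(((2/7)*39*(-138)))) = 397717/(2*(-10764/7)) = (397717/2)*(-7/10764) = -2784019/21528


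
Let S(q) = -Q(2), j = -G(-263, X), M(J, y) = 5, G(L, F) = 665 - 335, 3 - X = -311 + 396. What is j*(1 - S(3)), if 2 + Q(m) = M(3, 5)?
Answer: -1320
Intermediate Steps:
X = -82 (X = 3 - (-311 + 396) = 3 - 1*85 = 3 - 85 = -82)
G(L, F) = 330
Q(m) = 3 (Q(m) = -2 + 5 = 3)
j = -330 (j = -1*330 = -330)
S(q) = -3 (S(q) = -1*3 = -3)
j*(1 - S(3)) = -330*(1 - 1*(-3)) = -330*(1 + 3) = -330*4 = -1320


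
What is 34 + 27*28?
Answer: 790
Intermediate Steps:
34 + 27*28 = 34 + 756 = 790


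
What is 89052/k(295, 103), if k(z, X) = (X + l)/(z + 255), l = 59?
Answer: 8163100/27 ≈ 3.0234e+5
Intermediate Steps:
k(z, X) = (59 + X)/(255 + z) (k(z, X) = (X + 59)/(z + 255) = (59 + X)/(255 + z))
89052/k(295, 103) = 89052/(((59 + 103)/(255 + 295))) = 89052/((162/550)) = 89052/(((1/550)*162)) = 89052/(81/275) = 89052*(275/81) = 8163100/27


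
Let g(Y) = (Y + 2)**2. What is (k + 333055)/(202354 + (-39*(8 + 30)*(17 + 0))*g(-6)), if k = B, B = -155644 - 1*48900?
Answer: -128511/200750 ≈ -0.64015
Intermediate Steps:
B = -204544 (B = -155644 - 48900 = -204544)
k = -204544
g(Y) = (2 + Y)**2
(k + 333055)/(202354 + (-39*(8 + 30)*(17 + 0))*g(-6)) = (-204544 + 333055)/(202354 + (-39*(8 + 30)*(17 + 0))*(2 - 6)**2) = 128511/(202354 - 1482*17*(-4)**2) = 128511/(202354 - 39*646*16) = 128511/(202354 - 25194*16) = 128511/(202354 - 403104) = 128511/(-200750) = 128511*(-1/200750) = -128511/200750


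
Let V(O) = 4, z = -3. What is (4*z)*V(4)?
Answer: -48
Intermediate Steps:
(4*z)*V(4) = (4*(-3))*4 = -12*4 = -48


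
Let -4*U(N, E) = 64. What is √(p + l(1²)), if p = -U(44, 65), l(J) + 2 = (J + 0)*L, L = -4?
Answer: √10 ≈ 3.1623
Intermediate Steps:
U(N, E) = -16 (U(N, E) = -¼*64 = -16)
l(J) = -2 - 4*J (l(J) = -2 + (J + 0)*(-4) = -2 + J*(-4) = -2 - 4*J)
p = 16 (p = -1*(-16) = 16)
√(p + l(1²)) = √(16 + (-2 - 4*1²)) = √(16 + (-2 - 4*1)) = √(16 + (-2 - 4)) = √(16 - 6) = √10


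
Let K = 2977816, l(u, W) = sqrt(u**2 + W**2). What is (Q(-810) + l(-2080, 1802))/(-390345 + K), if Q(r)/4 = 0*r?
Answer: 2*sqrt(1893401)/2587471 ≈ 0.0010636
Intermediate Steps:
l(u, W) = sqrt(W**2 + u**2)
Q(r) = 0 (Q(r) = 4*(0*r) = 4*0 = 0)
(Q(-810) + l(-2080, 1802))/(-390345 + K) = (0 + sqrt(1802**2 + (-2080)**2))/(-390345 + 2977816) = (0 + sqrt(3247204 + 4326400))/2587471 = (0 + sqrt(7573604))*(1/2587471) = (0 + 2*sqrt(1893401))*(1/2587471) = (2*sqrt(1893401))*(1/2587471) = 2*sqrt(1893401)/2587471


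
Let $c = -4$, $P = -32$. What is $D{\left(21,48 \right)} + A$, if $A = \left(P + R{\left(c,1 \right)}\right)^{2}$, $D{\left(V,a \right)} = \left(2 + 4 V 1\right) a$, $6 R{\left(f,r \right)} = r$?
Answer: $\frac{185089}{36} \approx 5141.4$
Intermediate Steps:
$R{\left(f,r \right)} = \frac{r}{6}$
$D{\left(V,a \right)} = a \left(2 + 4 V\right)$ ($D{\left(V,a \right)} = \left(2 + 4 V\right) a = a \left(2 + 4 V\right)$)
$A = \frac{36481}{36}$ ($A = \left(-32 + \frac{1}{6} \cdot 1\right)^{2} = \left(-32 + \frac{1}{6}\right)^{2} = \left(- \frac{191}{6}\right)^{2} = \frac{36481}{36} \approx 1013.4$)
$D{\left(21,48 \right)} + A = 2 \cdot 48 \left(1 + 2 \cdot 21\right) + \frac{36481}{36} = 2 \cdot 48 \left(1 + 42\right) + \frac{36481}{36} = 2 \cdot 48 \cdot 43 + \frac{36481}{36} = 4128 + \frac{36481}{36} = \frac{185089}{36}$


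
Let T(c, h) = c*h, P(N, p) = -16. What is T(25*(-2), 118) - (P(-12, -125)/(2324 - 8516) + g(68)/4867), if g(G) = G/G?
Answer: -11112826354/1883529 ≈ -5900.0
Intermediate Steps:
g(G) = 1
T(25*(-2), 118) - (P(-12, -125)/(2324 - 8516) + g(68)/4867) = (25*(-2))*118 - (-16/(2324 - 8516) + 1/4867) = -50*118 - (-16/(-6192) + 1*(1/4867)) = -5900 - (-16*(-1/6192) + 1/4867) = -5900 - (1/387 + 1/4867) = -5900 - 1*5254/1883529 = -5900 - 5254/1883529 = -11112826354/1883529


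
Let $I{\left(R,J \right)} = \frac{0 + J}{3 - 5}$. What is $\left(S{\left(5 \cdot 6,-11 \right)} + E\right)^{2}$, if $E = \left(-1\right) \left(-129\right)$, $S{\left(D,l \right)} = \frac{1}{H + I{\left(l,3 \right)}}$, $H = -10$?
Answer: $\frac{8791225}{529} \approx 16619.0$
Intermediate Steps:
$I{\left(R,J \right)} = - \frac{J}{2}$ ($I{\left(R,J \right)} = \frac{J}{-2} = J \left(- \frac{1}{2}\right) = - \frac{J}{2}$)
$S{\left(D,l \right)} = - \frac{2}{23}$ ($S{\left(D,l \right)} = \frac{1}{-10 - \frac{3}{2}} = \frac{1}{- \frac{23}{2}} = - \frac{2}{23}$)
$E = 129$
$\left(S{\left(5 \cdot 6,-11 \right)} + E\right)^{2} = \left(- \frac{2}{23} + 129\right)^{2} = \left(\frac{2965}{23}\right)^{2} = \frac{8791225}{529}$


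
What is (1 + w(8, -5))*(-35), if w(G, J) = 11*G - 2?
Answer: -3045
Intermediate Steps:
w(G, J) = -2 + 11*G
(1 + w(8, -5))*(-35) = (1 + (-2 + 11*8))*(-35) = (1 + (-2 + 88))*(-35) = (1 + 86)*(-35) = 87*(-35) = -3045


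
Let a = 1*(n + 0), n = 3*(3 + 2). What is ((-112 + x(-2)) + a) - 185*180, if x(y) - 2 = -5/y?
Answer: -66785/2 ≈ -33393.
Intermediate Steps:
x(y) = 2 - 5/y
n = 15 (n = 3*5 = 15)
a = 15 (a = 1*(15 + 0) = 1*15 = 15)
((-112 + x(-2)) + a) - 185*180 = ((-112 + (2 - 5/(-2))) + 15) - 185*180 = ((-112 + (2 - 5*(-½))) + 15) - 33300 = ((-112 + (2 + 5/2)) + 15) - 33300 = ((-112 + 9/2) + 15) - 33300 = (-215/2 + 15) - 33300 = -185/2 - 33300 = -66785/2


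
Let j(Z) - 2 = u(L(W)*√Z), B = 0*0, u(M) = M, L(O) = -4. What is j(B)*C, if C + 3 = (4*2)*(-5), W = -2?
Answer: -86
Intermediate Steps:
C = -43 (C = -3 + (4*2)*(-5) = -3 + 8*(-5) = -3 - 40 = -43)
B = 0
j(Z) = 2 - 4*√Z
j(B)*C = (2 - 4*√0)*(-43) = (2 - 4*0)*(-43) = (2 + 0)*(-43) = 2*(-43) = -86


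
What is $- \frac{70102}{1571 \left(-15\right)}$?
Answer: $\frac{70102}{23565} \approx 2.9748$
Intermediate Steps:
$- \frac{70102}{1571 \left(-15\right)} = - \frac{70102}{-23565} = \left(-70102\right) \left(- \frac{1}{23565}\right) = \frac{70102}{23565}$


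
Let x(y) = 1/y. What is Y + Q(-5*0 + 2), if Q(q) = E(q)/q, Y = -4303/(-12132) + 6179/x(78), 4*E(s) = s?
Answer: 1461792580/3033 ≈ 4.8196e+5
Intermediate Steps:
E(s) = s/4
Y = 5847167287/12132 (Y = -4303/(-12132) + 6179/(1/78) = -4303*(-1/12132) + 6179/(1/78) = 4303/12132 + 6179*78 = 4303/12132 + 481962 = 5847167287/12132 ≈ 4.8196e+5)
Q(q) = 1/4 (Q(q) = (q/4)/q = 1/4)
Y + Q(-5*0 + 2) = 5847167287/12132 + 1/4 = 1461792580/3033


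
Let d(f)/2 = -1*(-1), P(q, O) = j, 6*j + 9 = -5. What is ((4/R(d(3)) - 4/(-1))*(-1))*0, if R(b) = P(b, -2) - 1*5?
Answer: 0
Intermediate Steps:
j = -7/3 (j = -3/2 + (1/6)*(-5) = -3/2 - 5/6 = -7/3 ≈ -2.3333)
P(q, O) = -7/3
d(f) = 2 (d(f) = 2*(-1*(-1)) = 2*1 = 2)
R(b) = -22/3 (R(b) = -7/3 - 1*5 = -7/3 - 5 = -22/3)
((4/R(d(3)) - 4/(-1))*(-1))*0 = ((4/(-22/3) - 4/(-1))*(-1))*0 = ((4*(-3/22) - 4*(-1))*(-1))*0 = ((-6/11 + 4)*(-1))*0 = ((38/11)*(-1))*0 = -38/11*0 = 0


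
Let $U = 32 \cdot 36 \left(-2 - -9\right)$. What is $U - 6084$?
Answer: $1980$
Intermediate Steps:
$U = 8064$ ($U = 1152 \left(-2 + 9\right) = 1152 \cdot 7 = 8064$)
$U - 6084 = 8064 - 6084 = 1980$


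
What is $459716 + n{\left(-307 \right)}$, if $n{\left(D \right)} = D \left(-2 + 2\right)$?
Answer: $459716$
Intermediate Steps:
$n{\left(D \right)} = 0$ ($n{\left(D \right)} = D 0 = 0$)
$459716 + n{\left(-307 \right)} = 459716 + 0 = 459716$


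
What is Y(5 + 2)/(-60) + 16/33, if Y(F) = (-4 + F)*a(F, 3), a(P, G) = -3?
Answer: 419/660 ≈ 0.63485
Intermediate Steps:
Y(F) = 12 - 3*F (Y(F) = (-4 + F)*(-3) = 12 - 3*F)
Y(5 + 2)/(-60) + 16/33 = (12 - 3*(5 + 2))/(-60) + 16/33 = (12 - 3*7)*(-1/60) + 16*(1/33) = (12 - 21)*(-1/60) + 16/33 = -9*(-1/60) + 16/33 = 3/20 + 16/33 = 419/660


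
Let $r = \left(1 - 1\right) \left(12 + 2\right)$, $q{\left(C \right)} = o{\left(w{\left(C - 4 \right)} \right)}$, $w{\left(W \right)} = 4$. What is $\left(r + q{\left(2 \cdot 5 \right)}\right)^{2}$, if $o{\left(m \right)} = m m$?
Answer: $256$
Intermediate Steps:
$o{\left(m \right)} = m^{2}$
$q{\left(C \right)} = 16$ ($q{\left(C \right)} = 4^{2} = 16$)
$r = 0$ ($r = 0 \cdot 14 = 0$)
$\left(r + q{\left(2 \cdot 5 \right)}\right)^{2} = \left(0 + 16\right)^{2} = 16^{2} = 256$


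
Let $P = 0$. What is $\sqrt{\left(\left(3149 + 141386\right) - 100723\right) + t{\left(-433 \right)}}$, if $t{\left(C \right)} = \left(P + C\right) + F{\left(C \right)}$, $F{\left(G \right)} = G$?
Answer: $\sqrt{42946} \approx 207.23$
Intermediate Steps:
$t{\left(C \right)} = 2 C$ ($t{\left(C \right)} = \left(0 + C\right) + C = C + C = 2 C$)
$\sqrt{\left(\left(3149 + 141386\right) - 100723\right) + t{\left(-433 \right)}} = \sqrt{\left(\left(3149 + 141386\right) - 100723\right) + 2 \left(-433\right)} = \sqrt{\left(144535 - 100723\right) - 866} = \sqrt{43812 - 866} = \sqrt{42946}$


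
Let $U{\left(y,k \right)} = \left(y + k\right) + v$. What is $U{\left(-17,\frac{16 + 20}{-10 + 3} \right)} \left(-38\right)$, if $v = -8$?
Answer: $\frac{8018}{7} \approx 1145.4$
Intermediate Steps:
$U{\left(y,k \right)} = -8 + k + y$ ($U{\left(y,k \right)} = \left(y + k\right) - 8 = \left(k + y\right) - 8 = -8 + k + y$)
$U{\left(-17,\frac{16 + 20}{-10 + 3} \right)} \left(-38\right) = \left(-8 + \frac{16 + 20}{-10 + 3} - 17\right) \left(-38\right) = \left(-8 + \frac{36}{-7} - 17\right) \left(-38\right) = \left(-8 + 36 \left(- \frac{1}{7}\right) - 17\right) \left(-38\right) = \left(-8 - \frac{36}{7} - 17\right) \left(-38\right) = \left(- \frac{211}{7}\right) \left(-38\right) = \frac{8018}{7}$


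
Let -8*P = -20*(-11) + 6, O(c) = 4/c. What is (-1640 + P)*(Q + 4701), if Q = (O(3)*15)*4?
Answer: -31903613/4 ≈ -7.9759e+6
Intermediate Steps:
Q = 80 (Q = ((4/3)*15)*4 = 20*4 = 80)
P = -113/4 (P = -(-20*(-11) + 6)/8 = -(220 + 6)/8 = -⅛*226 = -113/4 ≈ -28.250)
(-1640 + P)*(Q + 4701) = (-1640 - 113/4)*(80 + 4701) = -6673/4*4781 = -31903613/4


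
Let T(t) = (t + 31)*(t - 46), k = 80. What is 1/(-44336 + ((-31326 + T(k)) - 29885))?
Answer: -1/101773 ≈ -9.8258e-6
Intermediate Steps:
T(t) = (-46 + t)*(31 + t) (T(t) = (31 + t)*(-46 + t) = (-46 + t)*(31 + t))
1/(-44336 + ((-31326 + T(k)) - 29885)) = 1/(-44336 + ((-31326 + (-1426 + 80² - 15*80)) - 29885)) = 1/(-44336 + ((-31326 + (-1426 + 6400 - 1200)) - 29885)) = 1/(-44336 + ((-31326 + 3774) - 29885)) = 1/(-44336 + (-27552 - 29885)) = 1/(-44336 - 57437) = 1/(-101773) = -1/101773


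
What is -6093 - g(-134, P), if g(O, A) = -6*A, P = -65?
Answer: -6483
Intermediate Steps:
-6093 - g(-134, P) = -6093 - (-6)*(-65) = -6093 - 1*390 = -6093 - 390 = -6483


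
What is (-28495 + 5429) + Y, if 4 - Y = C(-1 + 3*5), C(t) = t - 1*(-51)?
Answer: -23127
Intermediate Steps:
C(t) = 51 + t (C(t) = t + 51 = 51 + t)
Y = -61 (Y = 4 - (51 + (-1 + 3*5)) = 4 - (51 + (-1 + 15)) = 4 - (51 + 14) = 4 - 1*65 = 4 - 65 = -61)
(-28495 + 5429) + Y = (-28495 + 5429) - 61 = -23066 - 61 = -23127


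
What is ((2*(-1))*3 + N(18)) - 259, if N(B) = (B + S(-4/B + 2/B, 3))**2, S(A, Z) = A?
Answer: 4456/81 ≈ 55.012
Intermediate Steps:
N(B) = (B - 2/B)**2 (N(B) = (B + (-4/B + 2/B))**2 = (B - 2/B)**2)
((2*(-1))*3 + N(18)) - 259 = ((2*(-1))*3 + (-2 + 18**2)**2/18**2) - 259 = (-2*3 + (-2 + 324)**2/324) - 259 = (-6 + (1/324)*322**2) - 259 = (-6 + (1/324)*103684) - 259 = (-6 + 25921/81) - 259 = 25435/81 - 259 = 4456/81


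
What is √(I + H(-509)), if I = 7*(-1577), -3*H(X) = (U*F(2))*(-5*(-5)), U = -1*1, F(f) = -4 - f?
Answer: I*√11089 ≈ 105.3*I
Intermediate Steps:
U = -1
H(X) = -50 (H(X) = -(-(-4 - 1*2))*(-5*(-5))/3 = -(-(-4 - 2))*25/3 = -(-1*(-6))*25/3 = -2*25 = -⅓*150 = -50)
I = -11039
√(I + H(-509)) = √(-11039 - 50) = √(-11089) = I*√11089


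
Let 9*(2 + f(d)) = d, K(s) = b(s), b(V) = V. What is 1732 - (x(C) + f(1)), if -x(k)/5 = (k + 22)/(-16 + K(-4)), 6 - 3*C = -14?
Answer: 31081/18 ≈ 1726.7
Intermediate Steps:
C = 20/3 (C = 2 - ⅓*(-14) = 2 + 14/3 = 20/3 ≈ 6.6667)
K(s) = s
x(k) = 11/2 + k/4 (x(k) = -5*(k + 22)/(-16 - 4) = -5*(22 + k)/(-20) = -5*(22 + k)*(-1)/20 = -5*(-11/10 - k/20) = 11/2 + k/4)
f(d) = -2 + d/9
1732 - (x(C) + f(1)) = 1732 - ((11/2 + (¼)*(20/3)) + (-2 + (⅑)*1)) = 1732 - ((11/2 + 5/3) + (-2 + ⅑)) = 1732 - (43/6 - 17/9) = 1732 - 1*95/18 = 1732 - 95/18 = 31081/18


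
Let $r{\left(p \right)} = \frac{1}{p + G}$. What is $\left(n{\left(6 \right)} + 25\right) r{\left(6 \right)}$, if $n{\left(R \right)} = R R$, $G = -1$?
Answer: $\frac{61}{5} \approx 12.2$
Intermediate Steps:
$n{\left(R \right)} = R^{2}$
$r{\left(p \right)} = \frac{1}{-1 + p}$ ($r{\left(p \right)} = \frac{1}{p - 1} = \frac{1}{-1 + p}$)
$\left(n{\left(6 \right)} + 25\right) r{\left(6 \right)} = \frac{6^{2} + 25}{-1 + 6} = \frac{36 + 25}{5} = 61 \cdot \frac{1}{5} = \frac{61}{5}$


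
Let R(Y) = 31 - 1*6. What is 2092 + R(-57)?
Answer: 2117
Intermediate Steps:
R(Y) = 25 (R(Y) = 31 - 6 = 25)
2092 + R(-57) = 2092 + 25 = 2117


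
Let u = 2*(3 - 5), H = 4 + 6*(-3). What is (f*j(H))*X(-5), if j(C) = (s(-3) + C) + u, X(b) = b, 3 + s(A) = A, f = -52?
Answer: -6240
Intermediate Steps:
s(A) = -3 + A
H = -14 (H = 4 - 18 = -14)
u = -4 (u = 2*(-2) = -4)
j(C) = -10 + C (j(C) = ((-3 - 3) + C) - 4 = (-6 + C) - 4 = -10 + C)
(f*j(H))*X(-5) = -52*(-10 - 14)*(-5) = -52*(-24)*(-5) = 1248*(-5) = -6240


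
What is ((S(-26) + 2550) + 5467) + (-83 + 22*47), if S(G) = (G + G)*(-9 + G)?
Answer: 10788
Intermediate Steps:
S(G) = 2*G*(-9 + G) (S(G) = (2*G)*(-9 + G) = 2*G*(-9 + G))
((S(-26) + 2550) + 5467) + (-83 + 22*47) = ((2*(-26)*(-9 - 26) + 2550) + 5467) + (-83 + 22*47) = ((2*(-26)*(-35) + 2550) + 5467) + (-83 + 1034) = ((1820 + 2550) + 5467) + 951 = (4370 + 5467) + 951 = 9837 + 951 = 10788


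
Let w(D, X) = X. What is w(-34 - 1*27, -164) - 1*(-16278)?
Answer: 16114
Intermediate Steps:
w(-34 - 1*27, -164) - 1*(-16278) = -164 - 1*(-16278) = -164 + 16278 = 16114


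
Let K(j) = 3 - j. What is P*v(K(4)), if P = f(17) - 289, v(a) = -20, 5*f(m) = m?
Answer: 5712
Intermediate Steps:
f(m) = m/5
P = -1428/5 (P = (⅕)*17 - 289 = 17/5 - 289 = -1428/5 ≈ -285.60)
P*v(K(4)) = -1428/5*(-20) = 5712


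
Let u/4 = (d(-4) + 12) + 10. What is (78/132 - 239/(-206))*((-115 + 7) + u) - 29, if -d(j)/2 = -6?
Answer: 22695/1133 ≈ 20.031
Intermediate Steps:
d(j) = 12 (d(j) = -2*(-6) = 12)
u = 136 (u = 4*((12 + 12) + 10) = 4*(24 + 10) = 4*34 = 136)
(78/132 - 239/(-206))*((-115 + 7) + u) - 29 = (78/132 - 239/(-206))*((-115 + 7) + 136) - 29 = (78*(1/132) - 239*(-1/206))*(-108 + 136) - 29 = (13/22 + 239/206)*28 - 29 = (1984/1133)*28 - 29 = 55552/1133 - 29 = 22695/1133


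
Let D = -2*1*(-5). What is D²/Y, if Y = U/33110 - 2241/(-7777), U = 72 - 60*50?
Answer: 167205500/333951 ≈ 500.69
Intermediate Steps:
U = -2928 (U = 72 - 3000 = -2928)
D = 10 (D = -2*(-5) = 10)
Y = 333951/1672055 (Y = -2928/33110 - 2241/(-7777) = -2928*1/33110 - 2241*(-1/7777) = -1464/16555 + 2241/7777 = 333951/1672055 ≈ 0.19972)
D²/Y = 10²/(333951/1672055) = 100*(1672055/333951) = 167205500/333951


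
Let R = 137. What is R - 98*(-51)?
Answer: 5135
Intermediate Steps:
R - 98*(-51) = 137 - 98*(-51) = 137 + 4998 = 5135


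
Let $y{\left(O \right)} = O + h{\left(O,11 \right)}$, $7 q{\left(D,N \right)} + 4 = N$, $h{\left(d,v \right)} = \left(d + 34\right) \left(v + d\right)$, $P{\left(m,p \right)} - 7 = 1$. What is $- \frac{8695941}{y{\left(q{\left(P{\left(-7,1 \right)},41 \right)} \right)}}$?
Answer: $- \frac{426101109}{31609} \approx -13480.0$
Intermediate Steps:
$P{\left(m,p \right)} = 8$ ($P{\left(m,p \right)} = 7 + 1 = 8$)
$h{\left(d,v \right)} = \left(34 + d\right) \left(d + v\right)$
$q{\left(D,N \right)} = - \frac{4}{7} + \frac{N}{7}$
$y{\left(O \right)} = 374 + O^{2} + 46 O$ ($y{\left(O \right)} = O + \left(O^{2} + 34 O + 34 \cdot 11 + O 11\right) = O + \left(O^{2} + 34 O + 374 + 11 O\right) = O + \left(374 + O^{2} + 45 O\right) = 374 + O^{2} + 46 O$)
$- \frac{8695941}{y{\left(q{\left(P{\left(-7,1 \right)},41 \right)} \right)}} = - \frac{8695941}{374 + \left(- \frac{4}{7} + \frac{1}{7} \cdot 41\right)^{2} + 46 \left(- \frac{4}{7} + \frac{1}{7} \cdot 41\right)} = - \frac{8695941}{374 + \left(- \frac{4}{7} + \frac{41}{7}\right)^{2} + 46 \left(- \frac{4}{7} + \frac{41}{7}\right)} = - \frac{8695941}{374 + \left(\frac{37}{7}\right)^{2} + 46 \cdot \frac{37}{7}} = - \frac{8695941}{374 + \frac{1369}{49} + \frac{1702}{7}} = - \frac{8695941}{\frac{31609}{49}} = \left(-8695941\right) \frac{49}{31609} = - \frac{426101109}{31609}$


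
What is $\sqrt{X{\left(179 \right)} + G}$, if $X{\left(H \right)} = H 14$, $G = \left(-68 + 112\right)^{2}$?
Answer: $\sqrt{4442} \approx 66.648$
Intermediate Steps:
$G = 1936$ ($G = 44^{2} = 1936$)
$X{\left(H \right)} = 14 H$
$\sqrt{X{\left(179 \right)} + G} = \sqrt{14 \cdot 179 + 1936} = \sqrt{2506 + 1936} = \sqrt{4442}$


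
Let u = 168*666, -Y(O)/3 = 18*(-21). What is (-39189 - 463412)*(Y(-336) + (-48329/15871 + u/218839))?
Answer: -1975122032252742263/3473193769 ≈ -5.6868e+8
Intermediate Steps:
Y(O) = 1134 (Y(O) = -54*(-21) = -3*(-378) = 1134)
u = 111888
(-39189 - 463412)*(Y(-336) + (-48329/15871 + u/218839)) = (-39189 - 463412)*(1134 + (-48329/15871 + 111888/218839)) = -502601*(1134 + (-48329*1/15871 + 111888*(1/218839))) = -502601*(1134 + (-48329/15871 + 111888/218839)) = -502601*(1134 - 8800495583/3473193769) = -502601*3929801238463/3473193769 = -1975122032252742263/3473193769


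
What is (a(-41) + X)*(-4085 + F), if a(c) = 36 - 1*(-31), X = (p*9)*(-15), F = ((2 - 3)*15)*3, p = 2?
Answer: 838390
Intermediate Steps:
F = -45 (F = -1*15*3 = -15*3 = -45)
X = -270 (X = (2*9)*(-15) = 18*(-15) = -270)
a(c) = 67 (a(c) = 36 + 31 = 67)
(a(-41) + X)*(-4085 + F) = (67 - 270)*(-4085 - 45) = -203*(-4130) = 838390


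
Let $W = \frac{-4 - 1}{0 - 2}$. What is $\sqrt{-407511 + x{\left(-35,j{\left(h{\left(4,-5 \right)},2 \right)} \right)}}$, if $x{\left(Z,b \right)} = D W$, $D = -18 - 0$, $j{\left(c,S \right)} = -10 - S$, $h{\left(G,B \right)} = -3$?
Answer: $6 i \sqrt{11321} \approx 638.4 i$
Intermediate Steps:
$D = -18$ ($D = -18 + 0 = -18$)
$W = \frac{5}{2}$ ($W = - \frac{5}{-2} = \left(-5\right) \left(- \frac{1}{2}\right) = \frac{5}{2} \approx 2.5$)
$x{\left(Z,b \right)} = -45$ ($x{\left(Z,b \right)} = \left(-18\right) \frac{5}{2} = -45$)
$\sqrt{-407511 + x{\left(-35,j{\left(h{\left(4,-5 \right)},2 \right)} \right)}} = \sqrt{-407511 - 45} = \sqrt{-407556} = 6 i \sqrt{11321}$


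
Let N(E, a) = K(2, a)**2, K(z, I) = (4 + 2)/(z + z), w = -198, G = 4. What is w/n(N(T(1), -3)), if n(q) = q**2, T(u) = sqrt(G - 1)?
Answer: -352/9 ≈ -39.111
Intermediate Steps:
T(u) = sqrt(3) (T(u) = sqrt(4 - 1) = sqrt(3))
K(z, I) = 3/z (K(z, I) = 6/((2*z)) = 6*(1/(2*z)) = 3/z)
N(E, a) = 9/4 (N(E, a) = (3/2)**2 = 9/4)
w/n(N(T(1), -3)) = -198/((9/4)**2) = -198/81/16 = -198*16/81 = -352/9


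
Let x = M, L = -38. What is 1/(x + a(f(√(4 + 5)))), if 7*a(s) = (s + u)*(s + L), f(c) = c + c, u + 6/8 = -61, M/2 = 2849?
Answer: 7/41670 ≈ 0.00016799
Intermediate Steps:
M = 5698 (M = 2*2849 = 5698)
u = -247/4 (u = -¾ - 61 = -247/4 ≈ -61.750)
x = 5698
f(c) = 2*c
a(s) = (-38 + s)*(-247/4 + s)/7 (a(s) = ((s - 247/4)*(s - 38))/7 = ((-247/4 + s)*(-38 + s))/7 = ((-38 + s)*(-247/4 + s))/7 = (-38 + s)*(-247/4 + s)/7)
1/(x + a(f(√(4 + 5)))) = 1/(5698 + (4693/14 - 57*√(4 + 5)/2 + (2*√(4 + 5))²/7)) = 1/(5698 + (4693/14 - 57*√9/2 + (2*√9)²/7)) = 1/(5698 + (4693/14 - 57*3/2 + (2*3)²/7)) = 1/(5698 + (4693/14 - 57/4*6 + (⅐)*6²)) = 1/(5698 + (4693/14 - 171/2 + (⅐)*36)) = 1/(5698 + (4693/14 - 171/2 + 36/7)) = 1/(5698 + 1784/7) = 1/(41670/7) = 7/41670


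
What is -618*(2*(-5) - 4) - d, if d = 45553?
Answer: -36901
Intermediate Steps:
-618*(2*(-5) - 4) - d = -618*(2*(-5) - 4) - 1*45553 = -618*(-10 - 4) - 45553 = -618*(-14) - 45553 = 8652 - 45553 = -36901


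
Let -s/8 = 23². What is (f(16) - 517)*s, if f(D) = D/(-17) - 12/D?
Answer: 37316718/17 ≈ 2.1951e+6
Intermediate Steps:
f(D) = -12/D - D/17 (f(D) = D*(-1/17) - 12/D = -D/17 - 12/D = -12/D - D/17)
s = -4232 (s = -8*23² = -8*529 = -4232)
(f(16) - 517)*s = ((-12/16 - 1/17*16) - 517)*(-4232) = ((-12*1/16 - 16/17) - 517)*(-4232) = ((-¾ - 16/17) - 517)*(-4232) = (-115/68 - 517)*(-4232) = -35271/68*(-4232) = 37316718/17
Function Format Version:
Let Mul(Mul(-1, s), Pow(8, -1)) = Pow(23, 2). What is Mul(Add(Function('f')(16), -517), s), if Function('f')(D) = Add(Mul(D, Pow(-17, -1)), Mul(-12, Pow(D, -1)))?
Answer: Rational(37316718, 17) ≈ 2.1951e+6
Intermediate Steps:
Function('f')(D) = Add(Mul(-12, Pow(D, -1)), Mul(Rational(-1, 17), D)) (Function('f')(D) = Add(Mul(D, Rational(-1, 17)), Mul(-12, Pow(D, -1))) = Add(Mul(Rational(-1, 17), D), Mul(-12, Pow(D, -1))) = Add(Mul(-12, Pow(D, -1)), Mul(Rational(-1, 17), D)))
s = -4232 (s = Mul(-8, Pow(23, 2)) = Mul(-8, 529) = -4232)
Mul(Add(Function('f')(16), -517), s) = Mul(Add(Add(Mul(-12, Pow(16, -1)), Mul(Rational(-1, 17), 16)), -517), -4232) = Mul(Add(Add(Mul(-12, Rational(1, 16)), Rational(-16, 17)), -517), -4232) = Mul(Add(Add(Rational(-3, 4), Rational(-16, 17)), -517), -4232) = Mul(Add(Rational(-115, 68), -517), -4232) = Mul(Rational(-35271, 68), -4232) = Rational(37316718, 17)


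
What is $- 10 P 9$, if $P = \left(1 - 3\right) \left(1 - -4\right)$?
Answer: $900$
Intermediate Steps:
$P = -10$ ($P = - 2 \left(1 + 4\right) = \left(-2\right) 5 = -10$)
$- 10 P 9 = \left(-10\right) \left(-10\right) 9 = 100 \cdot 9 = 900$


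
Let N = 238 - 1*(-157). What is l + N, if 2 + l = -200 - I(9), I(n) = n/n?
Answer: 192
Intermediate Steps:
N = 395 (N = 238 + 157 = 395)
I(n) = 1
l = -203 (l = -2 + (-200 - 1*1) = -2 + (-200 - 1) = -2 - 201 = -203)
l + N = -203 + 395 = 192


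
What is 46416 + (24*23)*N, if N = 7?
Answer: 50280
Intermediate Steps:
46416 + (24*23)*N = 46416 + (24*23)*7 = 46416 + 552*7 = 46416 + 3864 = 50280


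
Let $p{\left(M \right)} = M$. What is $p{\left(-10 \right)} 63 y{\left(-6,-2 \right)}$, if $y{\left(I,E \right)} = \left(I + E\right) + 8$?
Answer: $0$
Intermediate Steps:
$y{\left(I,E \right)} = 8 + E + I$ ($y{\left(I,E \right)} = \left(E + I\right) + 8 = 8 + E + I$)
$p{\left(-10 \right)} 63 y{\left(-6,-2 \right)} = \left(-10\right) 63 \left(8 - 2 - 6\right) = \left(-630\right) 0 = 0$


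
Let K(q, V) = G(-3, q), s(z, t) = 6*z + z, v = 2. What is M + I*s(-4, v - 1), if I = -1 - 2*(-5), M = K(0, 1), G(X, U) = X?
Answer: -255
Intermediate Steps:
s(z, t) = 7*z
K(q, V) = -3
M = -3
I = 9 (I = -1 + 10 = 9)
M + I*s(-4, v - 1) = -3 + 9*(7*(-4)) = -3 + 9*(-28) = -3 - 252 = -255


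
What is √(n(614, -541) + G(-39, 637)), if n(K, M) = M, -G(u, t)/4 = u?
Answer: I*√385 ≈ 19.621*I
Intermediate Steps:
G(u, t) = -4*u
√(n(614, -541) + G(-39, 637)) = √(-541 - 4*(-39)) = √(-541 + 156) = √(-385) = I*√385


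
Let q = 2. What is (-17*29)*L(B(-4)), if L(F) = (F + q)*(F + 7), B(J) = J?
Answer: 2958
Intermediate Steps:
L(F) = (2 + F)*(7 + F) (L(F) = (F + 2)*(F + 7) = (2 + F)*(7 + F))
(-17*29)*L(B(-4)) = (-17*29)*(14 + (-4)**2 + 9*(-4)) = -493*(14 + 16 - 36) = -493*(-6) = 2958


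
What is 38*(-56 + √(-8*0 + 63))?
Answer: -2128 + 114*√7 ≈ -1826.4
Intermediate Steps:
38*(-56 + √(-8*0 + 63)) = 38*(-56 + √(0 + 63)) = 38*(-56 + √63) = 38*(-56 + 3*√7) = -2128 + 114*√7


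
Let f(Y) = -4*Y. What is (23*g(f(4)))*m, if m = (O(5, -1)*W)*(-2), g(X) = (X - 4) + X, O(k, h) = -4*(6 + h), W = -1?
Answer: 33120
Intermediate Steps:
O(k, h) = -24 - 4*h
g(X) = -4 + 2*X (g(X) = (-4 + X) + X = -4 + 2*X)
m = -40 (m = ((-24 - 4*(-1))*(-1))*(-2) = ((-24 + 4)*(-1))*(-2) = -20*(-1)*(-2) = 20*(-2) = -40)
(23*g(f(4)))*m = (23*(-4 + 2*(-4*4)))*(-40) = (23*(-4 + 2*(-16)))*(-40) = (23*(-4 - 32))*(-40) = (23*(-36))*(-40) = -828*(-40) = 33120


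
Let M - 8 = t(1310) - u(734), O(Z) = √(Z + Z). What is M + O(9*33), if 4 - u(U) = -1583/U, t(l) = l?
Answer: 962893/734 + 3*√66 ≈ 1336.2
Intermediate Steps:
O(Z) = √2*√Z (O(Z) = √(2*Z) = √2*√Z)
u(U) = 4 + 1583/U (u(U) = 4 - (-1583)/U = 4 + 1583/U)
M = 962893/734 (M = 8 + (1310 - (4 + 1583/734)) = 8 + (1310 - 1*4519/734) = 8 + (1310 - 4519/734) = 8 + 957021/734 = 962893/734 ≈ 1311.8)
M + O(9*33) = 962893/734 + √2*√(9*33) = 962893/734 + √2*√297 = 962893/734 + √2*(3*√33) = 962893/734 + 3*√66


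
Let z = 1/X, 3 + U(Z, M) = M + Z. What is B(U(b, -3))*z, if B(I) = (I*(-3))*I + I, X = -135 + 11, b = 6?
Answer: 0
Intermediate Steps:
U(Z, M) = -3 + M + Z (U(Z, M) = -3 + (M + Z) = -3 + M + Z)
X = -124
B(I) = I - 3*I² (B(I) = (-3*I)*I + I = -3*I² + I = I - 3*I²)
z = -1/124 (z = 1/(-124) = -1/124 ≈ -0.0080645)
B(U(b, -3))*z = ((-3 - 3 + 6)*(1 - 3*(-3 - 3 + 6)))*(-1/124) = (0*(1 - 3*0))*(-1/124) = (0*(1 + 0))*(-1/124) = (0*1)*(-1/124) = 0*(-1/124) = 0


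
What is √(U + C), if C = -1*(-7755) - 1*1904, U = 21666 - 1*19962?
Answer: √7555 ≈ 86.920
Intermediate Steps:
U = 1704 (U = 21666 - 19962 = 1704)
C = 5851 (C = 7755 - 1904 = 5851)
√(U + C) = √(1704 + 5851) = √7555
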